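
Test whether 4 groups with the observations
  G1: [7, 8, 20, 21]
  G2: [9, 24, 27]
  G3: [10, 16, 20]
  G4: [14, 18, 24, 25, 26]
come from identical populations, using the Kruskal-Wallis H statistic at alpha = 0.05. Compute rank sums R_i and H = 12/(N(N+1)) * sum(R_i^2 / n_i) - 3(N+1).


Step 1: Combine all N = 15 observations and assign midranks.
sorted (value, group, rank): (7,G1,1), (8,G1,2), (9,G2,3), (10,G3,4), (14,G4,5), (16,G3,6), (18,G4,7), (20,G1,8.5), (20,G3,8.5), (21,G1,10), (24,G2,11.5), (24,G4,11.5), (25,G4,13), (26,G4,14), (27,G2,15)
Step 2: Sum ranks within each group.
R_1 = 21.5 (n_1 = 4)
R_2 = 29.5 (n_2 = 3)
R_3 = 18.5 (n_3 = 3)
R_4 = 50.5 (n_4 = 5)
Step 3: H = 12/(N(N+1)) * sum(R_i^2/n_i) - 3(N+1)
     = 12/(15*16) * (21.5^2/4 + 29.5^2/3 + 18.5^2/3 + 50.5^2/5) - 3*16
     = 0.050000 * 1029.78 - 48
     = 3.488958.
Step 4: Ties present; correction factor C = 1 - 12/(15^3 - 15) = 0.996429. Corrected H = 3.488958 / 0.996429 = 3.501464.
Step 5: Under H0, H ~ chi^2(3); p-value = 0.320572.
Step 6: alpha = 0.05. fail to reject H0.

H = 3.5015, df = 3, p = 0.320572, fail to reject H0.


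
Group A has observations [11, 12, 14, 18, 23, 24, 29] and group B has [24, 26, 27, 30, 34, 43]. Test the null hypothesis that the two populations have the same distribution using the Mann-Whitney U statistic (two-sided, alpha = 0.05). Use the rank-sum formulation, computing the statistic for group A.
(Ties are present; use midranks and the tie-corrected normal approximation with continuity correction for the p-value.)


Step 1: Combine and sort all 13 observations; assign midranks.
sorted (value, group): (11,X), (12,X), (14,X), (18,X), (23,X), (24,X), (24,Y), (26,Y), (27,Y), (29,X), (30,Y), (34,Y), (43,Y)
ranks: 11->1, 12->2, 14->3, 18->4, 23->5, 24->6.5, 24->6.5, 26->8, 27->9, 29->10, 30->11, 34->12, 43->13
Step 2: Rank sum for X: R1 = 1 + 2 + 3 + 4 + 5 + 6.5 + 10 = 31.5.
Step 3: U_X = R1 - n1(n1+1)/2 = 31.5 - 7*8/2 = 31.5 - 28 = 3.5.
       U_Y = n1*n2 - U_X = 42 - 3.5 = 38.5.
Step 4: Ties are present, so use the tie-corrected normal approximation (with continuity correction) for the p-value.
Step 5: p-value = 0.015019; compare to alpha = 0.05. reject H0.

U_X = 3.5, p = 0.015019, reject H0 at alpha = 0.05.


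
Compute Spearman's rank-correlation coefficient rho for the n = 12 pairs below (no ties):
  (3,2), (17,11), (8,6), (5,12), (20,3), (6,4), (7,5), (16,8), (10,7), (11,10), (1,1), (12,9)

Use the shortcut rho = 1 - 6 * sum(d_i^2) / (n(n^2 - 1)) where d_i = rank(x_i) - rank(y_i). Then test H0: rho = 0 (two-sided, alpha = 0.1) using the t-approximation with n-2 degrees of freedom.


Step 1: Rank x and y separately (midranks; no ties here).
rank(x): 3->2, 17->11, 8->6, 5->3, 20->12, 6->4, 7->5, 16->10, 10->7, 11->8, 1->1, 12->9
rank(y): 2->2, 11->11, 6->6, 12->12, 3->3, 4->4, 5->5, 8->8, 7->7, 10->10, 1->1, 9->9
Step 2: d_i = R_x(i) - R_y(i); compute d_i^2.
  (2-2)^2=0, (11-11)^2=0, (6-6)^2=0, (3-12)^2=81, (12-3)^2=81, (4-4)^2=0, (5-5)^2=0, (10-8)^2=4, (7-7)^2=0, (8-10)^2=4, (1-1)^2=0, (9-9)^2=0
sum(d^2) = 170.
Step 3: rho = 1 - 6*170 / (12*(12^2 - 1)) = 1 - 1020/1716 = 0.405594.
Step 4: Under H0, t = rho * sqrt((n-2)/(1-rho^2)) = 1.4032 ~ t(10).
Step 5: Two-sided p-value from the t-distribution with 10 df = 0.190836.
Step 6: alpha = 0.1. fail to reject H0.

rho = 0.4056, p = 0.190836, fail to reject H0 at alpha = 0.1.


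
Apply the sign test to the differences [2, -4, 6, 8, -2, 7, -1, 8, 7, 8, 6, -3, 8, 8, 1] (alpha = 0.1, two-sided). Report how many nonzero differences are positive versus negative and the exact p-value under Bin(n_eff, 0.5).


Step 1: Discard zero differences. Original n = 15; n_eff = number of nonzero differences = 15.
Nonzero differences (with sign): +2, -4, +6, +8, -2, +7, -1, +8, +7, +8, +6, -3, +8, +8, +1
Step 2: Count signs: positive = 11, negative = 4.
Step 3: Under H0: P(positive) = 0.5, so the number of positives S ~ Bin(15, 0.5).
Step 4: Two-sided exact p-value = sum of Bin(15,0.5) probabilities at or below the observed probability = 0.118469.
Step 5: alpha = 0.1. fail to reject H0.

n_eff = 15, pos = 11, neg = 4, p = 0.118469, fail to reject H0.


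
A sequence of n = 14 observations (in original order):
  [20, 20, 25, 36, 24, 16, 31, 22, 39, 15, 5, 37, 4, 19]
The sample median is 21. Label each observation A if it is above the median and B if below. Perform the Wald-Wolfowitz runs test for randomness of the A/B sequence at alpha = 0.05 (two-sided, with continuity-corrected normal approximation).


Step 1: Compute median = 21; label A = above, B = below.
Labels in order: BBAAABAAABBABB  (n_A = 7, n_B = 7)
Step 2: Count runs R = 7.
Step 3: Under H0 (random ordering), E[R] = 2*n_A*n_B/(n_A+n_B) + 1 = 2*7*7/14 + 1 = 8.0000.
        Var[R] = 2*n_A*n_B*(2*n_A*n_B - n_A - n_B) / ((n_A+n_B)^2 * (n_A+n_B-1)) = 8232/2548 = 3.2308.
        SD[R] = 1.7974.
Step 4: Continuity-corrected z = (R + 0.5 - E[R]) / SD[R] = (7 + 0.5 - 8.0000) / 1.7974 = -0.2782.
Step 5: Two-sided p-value via normal approximation = 2*(1 - Phi(|z|)) = 0.780879.
Step 6: alpha = 0.05. fail to reject H0.

R = 7, z = -0.2782, p = 0.780879, fail to reject H0.


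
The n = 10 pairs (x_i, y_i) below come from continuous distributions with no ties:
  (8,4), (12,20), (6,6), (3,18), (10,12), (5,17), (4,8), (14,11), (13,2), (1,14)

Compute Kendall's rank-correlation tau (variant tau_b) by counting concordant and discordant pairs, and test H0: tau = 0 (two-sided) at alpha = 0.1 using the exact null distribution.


Step 1: Enumerate the 45 unordered pairs (i,j) with i<j and classify each by sign(x_j-x_i) * sign(y_j-y_i).
  (1,2):dx=+4,dy=+16->C; (1,3):dx=-2,dy=+2->D; (1,4):dx=-5,dy=+14->D; (1,5):dx=+2,dy=+8->C
  (1,6):dx=-3,dy=+13->D; (1,7):dx=-4,dy=+4->D; (1,8):dx=+6,dy=+7->C; (1,9):dx=+5,dy=-2->D
  (1,10):dx=-7,dy=+10->D; (2,3):dx=-6,dy=-14->C; (2,4):dx=-9,dy=-2->C; (2,5):dx=-2,dy=-8->C
  (2,6):dx=-7,dy=-3->C; (2,7):dx=-8,dy=-12->C; (2,8):dx=+2,dy=-9->D; (2,9):dx=+1,dy=-18->D
  (2,10):dx=-11,dy=-6->C; (3,4):dx=-3,dy=+12->D; (3,5):dx=+4,dy=+6->C; (3,6):dx=-1,dy=+11->D
  (3,7):dx=-2,dy=+2->D; (3,8):dx=+8,dy=+5->C; (3,9):dx=+7,dy=-4->D; (3,10):dx=-5,dy=+8->D
  (4,5):dx=+7,dy=-6->D; (4,6):dx=+2,dy=-1->D; (4,7):dx=+1,dy=-10->D; (4,8):dx=+11,dy=-7->D
  (4,9):dx=+10,dy=-16->D; (4,10):dx=-2,dy=-4->C; (5,6):dx=-5,dy=+5->D; (5,7):dx=-6,dy=-4->C
  (5,8):dx=+4,dy=-1->D; (5,9):dx=+3,dy=-10->D; (5,10):dx=-9,dy=+2->D; (6,7):dx=-1,dy=-9->C
  (6,8):dx=+9,dy=-6->D; (6,9):dx=+8,dy=-15->D; (6,10):dx=-4,dy=-3->C; (7,8):dx=+10,dy=+3->C
  (7,9):dx=+9,dy=-6->D; (7,10):dx=-3,dy=+6->D; (8,9):dx=-1,dy=-9->C; (8,10):dx=-13,dy=+3->D
  (9,10):dx=-12,dy=+12->D
Step 2: C = 17, D = 28, total pairs = 45.
Step 3: tau = (C - D)/(n(n-1)/2) = (17 - 28)/45 = -0.244444.
Step 4: Exact two-sided p-value (enumerate n! = 3628800 permutations of y under H0): p = 0.380720.
Step 5: alpha = 0.1. fail to reject H0.

tau_b = -0.2444 (C=17, D=28), p = 0.380720, fail to reject H0.


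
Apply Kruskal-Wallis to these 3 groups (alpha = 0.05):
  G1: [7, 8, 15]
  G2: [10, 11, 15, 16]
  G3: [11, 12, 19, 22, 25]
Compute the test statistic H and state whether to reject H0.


Step 1: Combine all N = 12 observations and assign midranks.
sorted (value, group, rank): (7,G1,1), (8,G1,2), (10,G2,3), (11,G2,4.5), (11,G3,4.5), (12,G3,6), (15,G1,7.5), (15,G2,7.5), (16,G2,9), (19,G3,10), (22,G3,11), (25,G3,12)
Step 2: Sum ranks within each group.
R_1 = 10.5 (n_1 = 3)
R_2 = 24 (n_2 = 4)
R_3 = 43.5 (n_3 = 5)
Step 3: H = 12/(N(N+1)) * sum(R_i^2/n_i) - 3(N+1)
     = 12/(12*13) * (10.5^2/3 + 24^2/4 + 43.5^2/5) - 3*13
     = 0.076923 * 559.2 - 39
     = 4.015385.
Step 4: Ties present; correction factor C = 1 - 12/(12^3 - 12) = 0.993007. Corrected H = 4.015385 / 0.993007 = 4.043662.
Step 5: Under H0, H ~ chi^2(2); p-value = 0.132413.
Step 6: alpha = 0.05. fail to reject H0.

H = 4.0437, df = 2, p = 0.132413, fail to reject H0.


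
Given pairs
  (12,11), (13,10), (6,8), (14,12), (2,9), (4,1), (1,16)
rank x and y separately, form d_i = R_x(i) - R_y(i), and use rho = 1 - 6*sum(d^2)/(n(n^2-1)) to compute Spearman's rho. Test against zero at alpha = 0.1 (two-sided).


Step 1: Rank x and y separately (midranks; no ties here).
rank(x): 12->5, 13->6, 6->4, 14->7, 2->2, 4->3, 1->1
rank(y): 11->5, 10->4, 8->2, 12->6, 9->3, 1->1, 16->7
Step 2: d_i = R_x(i) - R_y(i); compute d_i^2.
  (5-5)^2=0, (6-4)^2=4, (4-2)^2=4, (7-6)^2=1, (2-3)^2=1, (3-1)^2=4, (1-7)^2=36
sum(d^2) = 50.
Step 3: rho = 1 - 6*50 / (7*(7^2 - 1)) = 1 - 300/336 = 0.107143.
Step 4: Under H0, t = rho * sqrt((n-2)/(1-rho^2)) = 0.2410 ~ t(5).
Step 5: Two-sided p-value from the t-distribution with 5 df = 0.819151.
Step 6: alpha = 0.1. fail to reject H0.

rho = 0.1071, p = 0.819151, fail to reject H0 at alpha = 0.1.


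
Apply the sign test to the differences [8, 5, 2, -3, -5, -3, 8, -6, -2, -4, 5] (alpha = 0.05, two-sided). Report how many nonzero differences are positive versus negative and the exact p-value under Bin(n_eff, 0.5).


Step 1: Discard zero differences. Original n = 11; n_eff = number of nonzero differences = 11.
Nonzero differences (with sign): +8, +5, +2, -3, -5, -3, +8, -6, -2, -4, +5
Step 2: Count signs: positive = 5, negative = 6.
Step 3: Under H0: P(positive) = 0.5, so the number of positives S ~ Bin(11, 0.5).
Step 4: Two-sided exact p-value = sum of Bin(11,0.5) probabilities at or below the observed probability = 1.000000.
Step 5: alpha = 0.05. fail to reject H0.

n_eff = 11, pos = 5, neg = 6, p = 1.000000, fail to reject H0.


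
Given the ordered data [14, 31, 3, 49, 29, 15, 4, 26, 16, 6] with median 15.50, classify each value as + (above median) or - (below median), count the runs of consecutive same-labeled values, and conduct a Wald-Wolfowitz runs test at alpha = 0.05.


Step 1: Compute median = 15.50; label A = above, B = below.
Labels in order: BABAABBAAB  (n_A = 5, n_B = 5)
Step 2: Count runs R = 7.
Step 3: Under H0 (random ordering), E[R] = 2*n_A*n_B/(n_A+n_B) + 1 = 2*5*5/10 + 1 = 6.0000.
        Var[R] = 2*n_A*n_B*(2*n_A*n_B - n_A - n_B) / ((n_A+n_B)^2 * (n_A+n_B-1)) = 2000/900 = 2.2222.
        SD[R] = 1.4907.
Step 4: Continuity-corrected z = (R - 0.5 - E[R]) / SD[R] = (7 - 0.5 - 6.0000) / 1.4907 = 0.3354.
Step 5: Two-sided p-value via normal approximation = 2*(1 - Phi(|z|)) = 0.737316.
Step 6: alpha = 0.05. fail to reject H0.

R = 7, z = 0.3354, p = 0.737316, fail to reject H0.


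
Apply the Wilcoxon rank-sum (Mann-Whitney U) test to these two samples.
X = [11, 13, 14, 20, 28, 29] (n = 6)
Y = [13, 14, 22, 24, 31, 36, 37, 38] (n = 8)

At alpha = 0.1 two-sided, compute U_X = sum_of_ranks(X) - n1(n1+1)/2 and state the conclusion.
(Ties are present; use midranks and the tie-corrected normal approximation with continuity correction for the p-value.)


Step 1: Combine and sort all 14 observations; assign midranks.
sorted (value, group): (11,X), (13,X), (13,Y), (14,X), (14,Y), (20,X), (22,Y), (24,Y), (28,X), (29,X), (31,Y), (36,Y), (37,Y), (38,Y)
ranks: 11->1, 13->2.5, 13->2.5, 14->4.5, 14->4.5, 20->6, 22->7, 24->8, 28->9, 29->10, 31->11, 36->12, 37->13, 38->14
Step 2: Rank sum for X: R1 = 1 + 2.5 + 4.5 + 6 + 9 + 10 = 33.
Step 3: U_X = R1 - n1(n1+1)/2 = 33 - 6*7/2 = 33 - 21 = 12.
       U_Y = n1*n2 - U_X = 48 - 12 = 36.
Step 4: Ties are present, so use the tie-corrected normal approximation (with continuity correction) for the p-value.
Step 5: p-value = 0.136773; compare to alpha = 0.1. fail to reject H0.

U_X = 12, p = 0.136773, fail to reject H0 at alpha = 0.1.


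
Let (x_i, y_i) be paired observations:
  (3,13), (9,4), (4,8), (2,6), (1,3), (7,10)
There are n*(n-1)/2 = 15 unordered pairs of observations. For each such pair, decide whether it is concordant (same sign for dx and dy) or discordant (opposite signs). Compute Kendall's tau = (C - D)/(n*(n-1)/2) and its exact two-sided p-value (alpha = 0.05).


Step 1: Enumerate the 15 unordered pairs (i,j) with i<j and classify each by sign(x_j-x_i) * sign(y_j-y_i).
  (1,2):dx=+6,dy=-9->D; (1,3):dx=+1,dy=-5->D; (1,4):dx=-1,dy=-7->C; (1,5):dx=-2,dy=-10->C
  (1,6):dx=+4,dy=-3->D; (2,3):dx=-5,dy=+4->D; (2,4):dx=-7,dy=+2->D; (2,5):dx=-8,dy=-1->C
  (2,6):dx=-2,dy=+6->D; (3,4):dx=-2,dy=-2->C; (3,5):dx=-3,dy=-5->C; (3,6):dx=+3,dy=+2->C
  (4,5):dx=-1,dy=-3->C; (4,6):dx=+5,dy=+4->C; (5,6):dx=+6,dy=+7->C
Step 2: C = 9, D = 6, total pairs = 15.
Step 3: tau = (C - D)/(n(n-1)/2) = (9 - 6)/15 = 0.200000.
Step 4: Exact two-sided p-value (enumerate n! = 720 permutations of y under H0): p = 0.719444.
Step 5: alpha = 0.05. fail to reject H0.

tau_b = 0.2000 (C=9, D=6), p = 0.719444, fail to reject H0.


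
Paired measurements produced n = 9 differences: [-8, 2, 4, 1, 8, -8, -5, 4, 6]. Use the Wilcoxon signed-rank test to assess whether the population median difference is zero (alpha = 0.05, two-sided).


Step 1: Drop any zero differences (none here) and take |d_i|.
|d| = [8, 2, 4, 1, 8, 8, 5, 4, 6]
Step 2: Midrank |d_i| (ties get averaged ranks).
ranks: |8|->8, |2|->2, |4|->3.5, |1|->1, |8|->8, |8|->8, |5|->5, |4|->3.5, |6|->6
Step 3: Attach original signs; sum ranks with positive sign and with negative sign.
W+ = 2 + 3.5 + 1 + 8 + 3.5 + 6 = 24
W- = 8 + 8 + 5 = 21
(Check: W+ + W- = 45 should equal n(n+1)/2 = 45.)
Step 4: Test statistic W = min(W+, W-) = 21.
Step 5: Ties in |d|, so use the tie-corrected normal approximation.
        E[W] = n(n+1)/4 = 9*10/4 = 22.5.
        Tie groups: |d|=4 (t=2), |d|=8 (t=3); sum(t^3 - t) = 30.
        Var[W] = n(n+1)(2n+1)/24 - sum(t^3-t)/48 = 1710/24 - 30/48 = 70.625.
        z = (W - E[W]) / sqrt(Var[W]) = (21 - 22.5) / 8.4039 = -0.1785.
        Two-sided p = 2*Phi(z) = 0.858339.
Step 6: alpha = 0.05. fail to reject H0.

W+ = 24, W- = 21, W = min = 21, p = 0.858339, fail to reject H0.


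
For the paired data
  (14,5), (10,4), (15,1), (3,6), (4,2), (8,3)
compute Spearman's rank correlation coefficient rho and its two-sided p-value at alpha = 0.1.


Step 1: Rank x and y separately (midranks; no ties here).
rank(x): 14->5, 10->4, 15->6, 3->1, 4->2, 8->3
rank(y): 5->5, 4->4, 1->1, 6->6, 2->2, 3->3
Step 2: d_i = R_x(i) - R_y(i); compute d_i^2.
  (5-5)^2=0, (4-4)^2=0, (6-1)^2=25, (1-6)^2=25, (2-2)^2=0, (3-3)^2=0
sum(d^2) = 50.
Step 3: rho = 1 - 6*50 / (6*(6^2 - 1)) = 1 - 300/210 = -0.428571.
Step 4: Under H0, t = rho * sqrt((n-2)/(1-rho^2)) = -0.9487 ~ t(4).
Step 5: Two-sided p-value from the t-distribution with 4 df = 0.396501.
Step 6: alpha = 0.1. fail to reject H0.

rho = -0.4286, p = 0.396501, fail to reject H0 at alpha = 0.1.


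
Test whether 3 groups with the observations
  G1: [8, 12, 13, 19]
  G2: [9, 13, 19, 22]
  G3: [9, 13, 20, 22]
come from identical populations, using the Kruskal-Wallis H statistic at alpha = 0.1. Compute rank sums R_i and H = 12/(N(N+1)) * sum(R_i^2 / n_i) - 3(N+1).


Step 1: Combine all N = 12 observations and assign midranks.
sorted (value, group, rank): (8,G1,1), (9,G2,2.5), (9,G3,2.5), (12,G1,4), (13,G1,6), (13,G2,6), (13,G3,6), (19,G1,8.5), (19,G2,8.5), (20,G3,10), (22,G2,11.5), (22,G3,11.5)
Step 2: Sum ranks within each group.
R_1 = 19.5 (n_1 = 4)
R_2 = 28.5 (n_2 = 4)
R_3 = 30 (n_3 = 4)
Step 3: H = 12/(N(N+1)) * sum(R_i^2/n_i) - 3(N+1)
     = 12/(12*13) * (19.5^2/4 + 28.5^2/4 + 30^2/4) - 3*13
     = 0.076923 * 523.125 - 39
     = 1.240385.
Step 4: Ties present; correction factor C = 1 - 42/(12^3 - 12) = 0.975524. Corrected H = 1.240385 / 0.975524 = 1.271505.
Step 5: Under H0, H ~ chi^2(2); p-value = 0.529537.
Step 6: alpha = 0.1. fail to reject H0.

H = 1.2715, df = 2, p = 0.529537, fail to reject H0.


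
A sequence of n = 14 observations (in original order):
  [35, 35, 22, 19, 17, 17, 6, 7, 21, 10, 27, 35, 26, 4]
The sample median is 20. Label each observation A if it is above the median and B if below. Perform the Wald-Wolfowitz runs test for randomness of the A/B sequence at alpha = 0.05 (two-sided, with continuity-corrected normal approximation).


Step 1: Compute median = 20; label A = above, B = below.
Labels in order: AAABBBBBABAAAB  (n_A = 7, n_B = 7)
Step 2: Count runs R = 6.
Step 3: Under H0 (random ordering), E[R] = 2*n_A*n_B/(n_A+n_B) + 1 = 2*7*7/14 + 1 = 8.0000.
        Var[R] = 2*n_A*n_B*(2*n_A*n_B - n_A - n_B) / ((n_A+n_B)^2 * (n_A+n_B-1)) = 8232/2548 = 3.2308.
        SD[R] = 1.7974.
Step 4: Continuity-corrected z = (R + 0.5 - E[R]) / SD[R] = (6 + 0.5 - 8.0000) / 1.7974 = -0.8345.
Step 5: Two-sided p-value via normal approximation = 2*(1 - Phi(|z|)) = 0.403986.
Step 6: alpha = 0.05. fail to reject H0.

R = 6, z = -0.8345, p = 0.403986, fail to reject H0.


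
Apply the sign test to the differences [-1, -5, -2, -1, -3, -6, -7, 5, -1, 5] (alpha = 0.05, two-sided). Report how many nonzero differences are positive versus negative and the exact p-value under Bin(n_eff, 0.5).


Step 1: Discard zero differences. Original n = 10; n_eff = number of nonzero differences = 10.
Nonzero differences (with sign): -1, -5, -2, -1, -3, -6, -7, +5, -1, +5
Step 2: Count signs: positive = 2, negative = 8.
Step 3: Under H0: P(positive) = 0.5, so the number of positives S ~ Bin(10, 0.5).
Step 4: Two-sided exact p-value = sum of Bin(10,0.5) probabilities at or below the observed probability = 0.109375.
Step 5: alpha = 0.05. fail to reject H0.

n_eff = 10, pos = 2, neg = 8, p = 0.109375, fail to reject H0.


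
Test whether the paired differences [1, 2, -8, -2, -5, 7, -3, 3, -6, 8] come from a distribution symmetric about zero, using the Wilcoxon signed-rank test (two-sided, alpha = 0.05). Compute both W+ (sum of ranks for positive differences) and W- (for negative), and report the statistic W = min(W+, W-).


Step 1: Drop any zero differences (none here) and take |d_i|.
|d| = [1, 2, 8, 2, 5, 7, 3, 3, 6, 8]
Step 2: Midrank |d_i| (ties get averaged ranks).
ranks: |1|->1, |2|->2.5, |8|->9.5, |2|->2.5, |5|->6, |7|->8, |3|->4.5, |3|->4.5, |6|->7, |8|->9.5
Step 3: Attach original signs; sum ranks with positive sign and with negative sign.
W+ = 1 + 2.5 + 8 + 4.5 + 9.5 = 25.5
W- = 9.5 + 2.5 + 6 + 4.5 + 7 = 29.5
(Check: W+ + W- = 55 should equal n(n+1)/2 = 55.)
Step 4: Test statistic W = min(W+, W-) = 25.5.
Step 5: Ties in |d|, so use the tie-corrected normal approximation.
        E[W] = n(n+1)/4 = 10*11/4 = 27.5.
        Tie groups: |d|=2 (t=2), |d|=3 (t=2), |d|=8 (t=2); sum(t^3 - t) = 18.
        Var[W] = n(n+1)(2n+1)/24 - sum(t^3-t)/48 = 2310/24 - 18/48 = 95.875.
        z = (W - E[W]) / sqrt(Var[W]) = (25.5 - 27.5) / 9.7916 = -0.2043.
        Two-sided p = 2*Phi(z) = 0.838153.
Step 6: alpha = 0.05. fail to reject H0.

W+ = 25.5, W- = 29.5, W = min = 25.5, p = 0.838153, fail to reject H0.


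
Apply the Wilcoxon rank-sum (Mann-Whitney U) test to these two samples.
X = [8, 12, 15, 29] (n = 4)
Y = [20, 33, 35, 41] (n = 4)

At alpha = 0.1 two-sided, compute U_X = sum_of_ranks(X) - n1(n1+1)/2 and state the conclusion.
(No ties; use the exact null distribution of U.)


Step 1: Combine and sort all 8 observations; assign midranks.
sorted (value, group): (8,X), (12,X), (15,X), (20,Y), (29,X), (33,Y), (35,Y), (41,Y)
ranks: 8->1, 12->2, 15->3, 20->4, 29->5, 33->6, 35->7, 41->8
Step 2: Rank sum for X: R1 = 1 + 2 + 3 + 5 = 11.
Step 3: U_X = R1 - n1(n1+1)/2 = 11 - 4*5/2 = 11 - 10 = 1.
       U_Y = n1*n2 - U_X = 16 - 1 = 15.
Step 4: No ties, so the exact null distribution of U (based on enumerating the C(8,4) = 70 equally likely rank assignments) gives the two-sided p-value.
Step 5: p-value = 0.057143; compare to alpha = 0.1. reject H0.

U_X = 1, p = 0.057143, reject H0 at alpha = 0.1.


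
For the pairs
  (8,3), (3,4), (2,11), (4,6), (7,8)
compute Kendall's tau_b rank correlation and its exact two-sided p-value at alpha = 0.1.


Step 1: Enumerate the 10 unordered pairs (i,j) with i<j and classify each by sign(x_j-x_i) * sign(y_j-y_i).
  (1,2):dx=-5,dy=+1->D; (1,3):dx=-6,dy=+8->D; (1,4):dx=-4,dy=+3->D; (1,5):dx=-1,dy=+5->D
  (2,3):dx=-1,dy=+7->D; (2,4):dx=+1,dy=+2->C; (2,5):dx=+4,dy=+4->C; (3,4):dx=+2,dy=-5->D
  (3,5):dx=+5,dy=-3->D; (4,5):dx=+3,dy=+2->C
Step 2: C = 3, D = 7, total pairs = 10.
Step 3: tau = (C - D)/(n(n-1)/2) = (3 - 7)/10 = -0.400000.
Step 4: Exact two-sided p-value (enumerate n! = 120 permutations of y under H0): p = 0.483333.
Step 5: alpha = 0.1. fail to reject H0.

tau_b = -0.4000 (C=3, D=7), p = 0.483333, fail to reject H0.


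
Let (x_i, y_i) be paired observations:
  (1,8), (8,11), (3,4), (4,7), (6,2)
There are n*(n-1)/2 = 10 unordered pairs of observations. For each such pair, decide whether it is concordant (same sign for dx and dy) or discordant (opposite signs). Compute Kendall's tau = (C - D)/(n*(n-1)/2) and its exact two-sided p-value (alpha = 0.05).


Step 1: Enumerate the 10 unordered pairs (i,j) with i<j and classify each by sign(x_j-x_i) * sign(y_j-y_i).
  (1,2):dx=+7,dy=+3->C; (1,3):dx=+2,dy=-4->D; (1,4):dx=+3,dy=-1->D; (1,5):dx=+5,dy=-6->D
  (2,3):dx=-5,dy=-7->C; (2,4):dx=-4,dy=-4->C; (2,5):dx=-2,dy=-9->C; (3,4):dx=+1,dy=+3->C
  (3,5):dx=+3,dy=-2->D; (4,5):dx=+2,dy=-5->D
Step 2: C = 5, D = 5, total pairs = 10.
Step 3: tau = (C - D)/(n(n-1)/2) = (5 - 5)/10 = 0.000000.
Step 4: Exact two-sided p-value (enumerate n! = 120 permutations of y under H0): p = 1.000000.
Step 5: alpha = 0.05. fail to reject H0.

tau_b = 0.0000 (C=5, D=5), p = 1.000000, fail to reject H0.


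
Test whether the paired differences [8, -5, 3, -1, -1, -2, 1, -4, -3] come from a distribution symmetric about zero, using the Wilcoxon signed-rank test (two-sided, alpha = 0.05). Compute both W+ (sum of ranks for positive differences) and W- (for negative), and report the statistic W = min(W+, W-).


Step 1: Drop any zero differences (none here) and take |d_i|.
|d| = [8, 5, 3, 1, 1, 2, 1, 4, 3]
Step 2: Midrank |d_i| (ties get averaged ranks).
ranks: |8|->9, |5|->8, |3|->5.5, |1|->2, |1|->2, |2|->4, |1|->2, |4|->7, |3|->5.5
Step 3: Attach original signs; sum ranks with positive sign and with negative sign.
W+ = 9 + 5.5 + 2 = 16.5
W- = 8 + 2 + 2 + 4 + 7 + 5.5 = 28.5
(Check: W+ + W- = 45 should equal n(n+1)/2 = 45.)
Step 4: Test statistic W = min(W+, W-) = 16.5.
Step 5: Ties in |d|, so use the tie-corrected normal approximation.
        E[W] = n(n+1)/4 = 9*10/4 = 22.5.
        Tie groups: |d|=1 (t=3), |d|=3 (t=2); sum(t^3 - t) = 30.
        Var[W] = n(n+1)(2n+1)/24 - sum(t^3-t)/48 = 1710/24 - 30/48 = 70.625.
        z = (W - E[W]) / sqrt(Var[W]) = (16.5 - 22.5) / 8.4039 = -0.7140.
        Two-sided p = 2*Phi(z) = 0.475254.
Step 6: alpha = 0.05. fail to reject H0.

W+ = 16.5, W- = 28.5, W = min = 16.5, p = 0.475254, fail to reject H0.


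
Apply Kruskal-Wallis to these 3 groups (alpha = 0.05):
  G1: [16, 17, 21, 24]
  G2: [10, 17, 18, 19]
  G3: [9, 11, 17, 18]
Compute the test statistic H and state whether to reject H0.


Step 1: Combine all N = 12 observations and assign midranks.
sorted (value, group, rank): (9,G3,1), (10,G2,2), (11,G3,3), (16,G1,4), (17,G1,6), (17,G2,6), (17,G3,6), (18,G2,8.5), (18,G3,8.5), (19,G2,10), (21,G1,11), (24,G1,12)
Step 2: Sum ranks within each group.
R_1 = 33 (n_1 = 4)
R_2 = 26.5 (n_2 = 4)
R_3 = 18.5 (n_3 = 4)
Step 3: H = 12/(N(N+1)) * sum(R_i^2/n_i) - 3(N+1)
     = 12/(12*13) * (33^2/4 + 26.5^2/4 + 18.5^2/4) - 3*13
     = 0.076923 * 533.375 - 39
     = 2.028846.
Step 4: Ties present; correction factor C = 1 - 30/(12^3 - 12) = 0.982517. Corrected H = 2.028846 / 0.982517 = 2.064947.
Step 5: Under H0, H ~ chi^2(2); p-value = 0.356125.
Step 6: alpha = 0.05. fail to reject H0.

H = 2.0649, df = 2, p = 0.356125, fail to reject H0.


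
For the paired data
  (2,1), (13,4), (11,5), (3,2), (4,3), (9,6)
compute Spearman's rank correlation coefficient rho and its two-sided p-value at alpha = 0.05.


Step 1: Rank x and y separately (midranks; no ties here).
rank(x): 2->1, 13->6, 11->5, 3->2, 4->3, 9->4
rank(y): 1->1, 4->4, 5->5, 2->2, 3->3, 6->6
Step 2: d_i = R_x(i) - R_y(i); compute d_i^2.
  (1-1)^2=0, (6-4)^2=4, (5-5)^2=0, (2-2)^2=0, (3-3)^2=0, (4-6)^2=4
sum(d^2) = 8.
Step 3: rho = 1 - 6*8 / (6*(6^2 - 1)) = 1 - 48/210 = 0.771429.
Step 4: Under H0, t = rho * sqrt((n-2)/(1-rho^2)) = 2.4247 ~ t(4).
Step 5: Two-sided p-value from the t-distribution with 4 df = 0.072397.
Step 6: alpha = 0.05. fail to reject H0.

rho = 0.7714, p = 0.072397, fail to reject H0 at alpha = 0.05.


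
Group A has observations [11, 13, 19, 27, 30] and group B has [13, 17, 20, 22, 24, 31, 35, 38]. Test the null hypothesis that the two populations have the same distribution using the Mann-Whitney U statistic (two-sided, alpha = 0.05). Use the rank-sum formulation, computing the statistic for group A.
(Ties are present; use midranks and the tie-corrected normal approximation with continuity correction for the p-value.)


Step 1: Combine and sort all 13 observations; assign midranks.
sorted (value, group): (11,X), (13,X), (13,Y), (17,Y), (19,X), (20,Y), (22,Y), (24,Y), (27,X), (30,X), (31,Y), (35,Y), (38,Y)
ranks: 11->1, 13->2.5, 13->2.5, 17->4, 19->5, 20->6, 22->7, 24->8, 27->9, 30->10, 31->11, 35->12, 38->13
Step 2: Rank sum for X: R1 = 1 + 2.5 + 5 + 9 + 10 = 27.5.
Step 3: U_X = R1 - n1(n1+1)/2 = 27.5 - 5*6/2 = 27.5 - 15 = 12.5.
       U_Y = n1*n2 - U_X = 40 - 12.5 = 27.5.
Step 4: Ties are present, so use the tie-corrected normal approximation (with continuity correction) for the p-value.
Step 5: p-value = 0.304842; compare to alpha = 0.05. fail to reject H0.

U_X = 12.5, p = 0.304842, fail to reject H0 at alpha = 0.05.


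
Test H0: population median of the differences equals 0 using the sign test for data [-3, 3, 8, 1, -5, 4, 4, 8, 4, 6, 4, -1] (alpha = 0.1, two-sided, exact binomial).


Step 1: Discard zero differences. Original n = 12; n_eff = number of nonzero differences = 12.
Nonzero differences (with sign): -3, +3, +8, +1, -5, +4, +4, +8, +4, +6, +4, -1
Step 2: Count signs: positive = 9, negative = 3.
Step 3: Under H0: P(positive) = 0.5, so the number of positives S ~ Bin(12, 0.5).
Step 4: Two-sided exact p-value = sum of Bin(12,0.5) probabilities at or below the observed probability = 0.145996.
Step 5: alpha = 0.1. fail to reject H0.

n_eff = 12, pos = 9, neg = 3, p = 0.145996, fail to reject H0.


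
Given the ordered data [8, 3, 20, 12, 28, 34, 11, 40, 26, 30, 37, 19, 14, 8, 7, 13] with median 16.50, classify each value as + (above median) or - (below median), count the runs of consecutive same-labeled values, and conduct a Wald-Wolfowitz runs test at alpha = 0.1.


Step 1: Compute median = 16.50; label A = above, B = below.
Labels in order: BBABAABAAAAABBBB  (n_A = 8, n_B = 8)
Step 2: Count runs R = 7.
Step 3: Under H0 (random ordering), E[R] = 2*n_A*n_B/(n_A+n_B) + 1 = 2*8*8/16 + 1 = 9.0000.
        Var[R] = 2*n_A*n_B*(2*n_A*n_B - n_A - n_B) / ((n_A+n_B)^2 * (n_A+n_B-1)) = 14336/3840 = 3.7333.
        SD[R] = 1.9322.
Step 4: Continuity-corrected z = (R + 0.5 - E[R]) / SD[R] = (7 + 0.5 - 9.0000) / 1.9322 = -0.7763.
Step 5: Two-sided p-value via normal approximation = 2*(1 - Phi(|z|)) = 0.437558.
Step 6: alpha = 0.1. fail to reject H0.

R = 7, z = -0.7763, p = 0.437558, fail to reject H0.


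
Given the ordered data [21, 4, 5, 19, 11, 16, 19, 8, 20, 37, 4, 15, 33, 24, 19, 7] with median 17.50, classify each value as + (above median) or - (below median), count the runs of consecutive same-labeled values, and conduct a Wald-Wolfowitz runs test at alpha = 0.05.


Step 1: Compute median = 17.50; label A = above, B = below.
Labels in order: ABBABBABAABBAAAB  (n_A = 8, n_B = 8)
Step 2: Count runs R = 10.
Step 3: Under H0 (random ordering), E[R] = 2*n_A*n_B/(n_A+n_B) + 1 = 2*8*8/16 + 1 = 9.0000.
        Var[R] = 2*n_A*n_B*(2*n_A*n_B - n_A - n_B) / ((n_A+n_B)^2 * (n_A+n_B-1)) = 14336/3840 = 3.7333.
        SD[R] = 1.9322.
Step 4: Continuity-corrected z = (R - 0.5 - E[R]) / SD[R] = (10 - 0.5 - 9.0000) / 1.9322 = 0.2588.
Step 5: Two-sided p-value via normal approximation = 2*(1 - Phi(|z|)) = 0.795809.
Step 6: alpha = 0.05. fail to reject H0.

R = 10, z = 0.2588, p = 0.795809, fail to reject H0.


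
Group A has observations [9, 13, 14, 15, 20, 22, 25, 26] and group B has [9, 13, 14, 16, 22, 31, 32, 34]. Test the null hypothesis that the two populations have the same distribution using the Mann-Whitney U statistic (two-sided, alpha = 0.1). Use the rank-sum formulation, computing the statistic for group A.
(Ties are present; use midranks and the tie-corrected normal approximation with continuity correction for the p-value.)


Step 1: Combine and sort all 16 observations; assign midranks.
sorted (value, group): (9,X), (9,Y), (13,X), (13,Y), (14,X), (14,Y), (15,X), (16,Y), (20,X), (22,X), (22,Y), (25,X), (26,X), (31,Y), (32,Y), (34,Y)
ranks: 9->1.5, 9->1.5, 13->3.5, 13->3.5, 14->5.5, 14->5.5, 15->7, 16->8, 20->9, 22->10.5, 22->10.5, 25->12, 26->13, 31->14, 32->15, 34->16
Step 2: Rank sum for X: R1 = 1.5 + 3.5 + 5.5 + 7 + 9 + 10.5 + 12 + 13 = 62.
Step 3: U_X = R1 - n1(n1+1)/2 = 62 - 8*9/2 = 62 - 36 = 26.
       U_Y = n1*n2 - U_X = 64 - 26 = 38.
Step 4: Ties are present, so use the tie-corrected normal approximation (with continuity correction) for the p-value.
Step 5: p-value = 0.562372; compare to alpha = 0.1. fail to reject H0.

U_X = 26, p = 0.562372, fail to reject H0 at alpha = 0.1.


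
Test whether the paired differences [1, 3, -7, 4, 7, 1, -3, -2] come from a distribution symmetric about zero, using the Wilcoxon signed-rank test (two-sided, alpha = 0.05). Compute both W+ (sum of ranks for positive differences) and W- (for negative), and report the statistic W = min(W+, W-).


Step 1: Drop any zero differences (none here) and take |d_i|.
|d| = [1, 3, 7, 4, 7, 1, 3, 2]
Step 2: Midrank |d_i| (ties get averaged ranks).
ranks: |1|->1.5, |3|->4.5, |7|->7.5, |4|->6, |7|->7.5, |1|->1.5, |3|->4.5, |2|->3
Step 3: Attach original signs; sum ranks with positive sign and with negative sign.
W+ = 1.5 + 4.5 + 6 + 7.5 + 1.5 = 21
W- = 7.5 + 4.5 + 3 = 15
(Check: W+ + W- = 36 should equal n(n+1)/2 = 36.)
Step 4: Test statistic W = min(W+, W-) = 15.
Step 5: Ties in |d|, so use the tie-corrected normal approximation.
        E[W] = n(n+1)/4 = 8*9/4 = 18.
        Tie groups: |d|=1 (t=2), |d|=3 (t=2), |d|=7 (t=2); sum(t^3 - t) = 18.
        Var[W] = n(n+1)(2n+1)/24 - sum(t^3-t)/48 = 1224/24 - 18/48 = 50.625.
        z = (W - E[W]) / sqrt(Var[W]) = (15 - 18) / 7.1151 = -0.4216.
        Two-sided p = 2*Phi(z) = 0.673290.
Step 6: alpha = 0.05. fail to reject H0.

W+ = 21, W- = 15, W = min = 15, p = 0.673290, fail to reject H0.


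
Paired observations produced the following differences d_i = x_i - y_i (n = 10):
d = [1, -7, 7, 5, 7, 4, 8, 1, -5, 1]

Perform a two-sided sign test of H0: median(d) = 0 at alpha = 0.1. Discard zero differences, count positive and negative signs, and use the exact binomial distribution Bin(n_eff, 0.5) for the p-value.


Step 1: Discard zero differences. Original n = 10; n_eff = number of nonzero differences = 10.
Nonzero differences (with sign): +1, -7, +7, +5, +7, +4, +8, +1, -5, +1
Step 2: Count signs: positive = 8, negative = 2.
Step 3: Under H0: P(positive) = 0.5, so the number of positives S ~ Bin(10, 0.5).
Step 4: Two-sided exact p-value = sum of Bin(10,0.5) probabilities at or below the observed probability = 0.109375.
Step 5: alpha = 0.1. fail to reject H0.

n_eff = 10, pos = 8, neg = 2, p = 0.109375, fail to reject H0.


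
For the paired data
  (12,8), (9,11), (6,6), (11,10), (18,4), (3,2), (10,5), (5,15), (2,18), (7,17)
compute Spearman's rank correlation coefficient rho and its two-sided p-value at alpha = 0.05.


Step 1: Rank x and y separately (midranks; no ties here).
rank(x): 12->9, 9->6, 6->4, 11->8, 18->10, 3->2, 10->7, 5->3, 2->1, 7->5
rank(y): 8->5, 11->7, 6->4, 10->6, 4->2, 2->1, 5->3, 15->8, 18->10, 17->9
Step 2: d_i = R_x(i) - R_y(i); compute d_i^2.
  (9-5)^2=16, (6-7)^2=1, (4-4)^2=0, (8-6)^2=4, (10-2)^2=64, (2-1)^2=1, (7-3)^2=16, (3-8)^2=25, (1-10)^2=81, (5-9)^2=16
sum(d^2) = 224.
Step 3: rho = 1 - 6*224 / (10*(10^2 - 1)) = 1 - 1344/990 = -0.357576.
Step 4: Under H0, t = rho * sqrt((n-2)/(1-rho^2)) = -1.0830 ~ t(8).
Step 5: Two-sided p-value from the t-distribution with 8 df = 0.310376.
Step 6: alpha = 0.05. fail to reject H0.

rho = -0.3576, p = 0.310376, fail to reject H0 at alpha = 0.05.


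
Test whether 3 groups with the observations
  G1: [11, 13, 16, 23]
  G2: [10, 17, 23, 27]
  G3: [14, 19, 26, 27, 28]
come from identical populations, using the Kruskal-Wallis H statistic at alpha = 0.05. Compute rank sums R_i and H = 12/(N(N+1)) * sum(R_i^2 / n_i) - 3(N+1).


Step 1: Combine all N = 13 observations and assign midranks.
sorted (value, group, rank): (10,G2,1), (11,G1,2), (13,G1,3), (14,G3,4), (16,G1,5), (17,G2,6), (19,G3,7), (23,G1,8.5), (23,G2,8.5), (26,G3,10), (27,G2,11.5), (27,G3,11.5), (28,G3,13)
Step 2: Sum ranks within each group.
R_1 = 18.5 (n_1 = 4)
R_2 = 27 (n_2 = 4)
R_3 = 45.5 (n_3 = 5)
Step 3: H = 12/(N(N+1)) * sum(R_i^2/n_i) - 3(N+1)
     = 12/(13*14) * (18.5^2/4 + 27^2/4 + 45.5^2/5) - 3*14
     = 0.065934 * 681.862 - 42
     = 2.957967.
Step 4: Ties present; correction factor C = 1 - 12/(13^3 - 13) = 0.994505. Corrected H = 2.957967 / 0.994505 = 2.974309.
Step 5: Under H0, H ~ chi^2(2); p-value = 0.226015.
Step 6: alpha = 0.05. fail to reject H0.

H = 2.9743, df = 2, p = 0.226015, fail to reject H0.


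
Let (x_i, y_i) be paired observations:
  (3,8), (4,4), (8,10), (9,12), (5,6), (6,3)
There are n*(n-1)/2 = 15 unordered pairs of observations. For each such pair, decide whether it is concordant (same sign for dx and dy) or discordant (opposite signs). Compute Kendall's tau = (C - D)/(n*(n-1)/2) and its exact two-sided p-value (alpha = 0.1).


Step 1: Enumerate the 15 unordered pairs (i,j) with i<j and classify each by sign(x_j-x_i) * sign(y_j-y_i).
  (1,2):dx=+1,dy=-4->D; (1,3):dx=+5,dy=+2->C; (1,4):dx=+6,dy=+4->C; (1,5):dx=+2,dy=-2->D
  (1,6):dx=+3,dy=-5->D; (2,3):dx=+4,dy=+6->C; (2,4):dx=+5,dy=+8->C; (2,5):dx=+1,dy=+2->C
  (2,6):dx=+2,dy=-1->D; (3,4):dx=+1,dy=+2->C; (3,5):dx=-3,dy=-4->C; (3,6):dx=-2,dy=-7->C
  (4,5):dx=-4,dy=-6->C; (4,6):dx=-3,dy=-9->C; (5,6):dx=+1,dy=-3->D
Step 2: C = 10, D = 5, total pairs = 15.
Step 3: tau = (C - D)/(n(n-1)/2) = (10 - 5)/15 = 0.333333.
Step 4: Exact two-sided p-value (enumerate n! = 720 permutations of y under H0): p = 0.469444.
Step 5: alpha = 0.1. fail to reject H0.

tau_b = 0.3333 (C=10, D=5), p = 0.469444, fail to reject H0.


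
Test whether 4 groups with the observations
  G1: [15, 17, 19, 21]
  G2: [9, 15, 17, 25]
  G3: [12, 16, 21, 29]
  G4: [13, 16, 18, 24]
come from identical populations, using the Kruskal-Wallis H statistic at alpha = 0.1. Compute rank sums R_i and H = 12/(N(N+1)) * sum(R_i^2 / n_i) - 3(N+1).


Step 1: Combine all N = 16 observations and assign midranks.
sorted (value, group, rank): (9,G2,1), (12,G3,2), (13,G4,3), (15,G1,4.5), (15,G2,4.5), (16,G3,6.5), (16,G4,6.5), (17,G1,8.5), (17,G2,8.5), (18,G4,10), (19,G1,11), (21,G1,12.5), (21,G3,12.5), (24,G4,14), (25,G2,15), (29,G3,16)
Step 2: Sum ranks within each group.
R_1 = 36.5 (n_1 = 4)
R_2 = 29 (n_2 = 4)
R_3 = 37 (n_3 = 4)
R_4 = 33.5 (n_4 = 4)
Step 3: H = 12/(N(N+1)) * sum(R_i^2/n_i) - 3(N+1)
     = 12/(16*17) * (36.5^2/4 + 29^2/4 + 37^2/4 + 33.5^2/4) - 3*17
     = 0.044118 * 1166.12 - 51
     = 0.446691.
Step 4: Ties present; correction factor C = 1 - 24/(16^3 - 16) = 0.994118. Corrected H = 0.446691 / 0.994118 = 0.449334.
Step 5: Under H0, H ~ chi^2(3); p-value = 0.929873.
Step 6: alpha = 0.1. fail to reject H0.

H = 0.4493, df = 3, p = 0.929873, fail to reject H0.


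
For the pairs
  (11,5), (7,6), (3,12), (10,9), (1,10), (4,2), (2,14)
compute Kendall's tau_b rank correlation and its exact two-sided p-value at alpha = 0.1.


Step 1: Enumerate the 21 unordered pairs (i,j) with i<j and classify each by sign(x_j-x_i) * sign(y_j-y_i).
  (1,2):dx=-4,dy=+1->D; (1,3):dx=-8,dy=+7->D; (1,4):dx=-1,dy=+4->D; (1,5):dx=-10,dy=+5->D
  (1,6):dx=-7,dy=-3->C; (1,7):dx=-9,dy=+9->D; (2,3):dx=-4,dy=+6->D; (2,4):dx=+3,dy=+3->C
  (2,5):dx=-6,dy=+4->D; (2,6):dx=-3,dy=-4->C; (2,7):dx=-5,dy=+8->D; (3,4):dx=+7,dy=-3->D
  (3,5):dx=-2,dy=-2->C; (3,6):dx=+1,dy=-10->D; (3,7):dx=-1,dy=+2->D; (4,5):dx=-9,dy=+1->D
  (4,6):dx=-6,dy=-7->C; (4,7):dx=-8,dy=+5->D; (5,6):dx=+3,dy=-8->D; (5,7):dx=+1,dy=+4->C
  (6,7):dx=-2,dy=+12->D
Step 2: C = 6, D = 15, total pairs = 21.
Step 3: tau = (C - D)/(n(n-1)/2) = (6 - 15)/21 = -0.428571.
Step 4: Exact two-sided p-value (enumerate n! = 5040 permutations of y under H0): p = 0.238889.
Step 5: alpha = 0.1. fail to reject H0.

tau_b = -0.4286 (C=6, D=15), p = 0.238889, fail to reject H0.


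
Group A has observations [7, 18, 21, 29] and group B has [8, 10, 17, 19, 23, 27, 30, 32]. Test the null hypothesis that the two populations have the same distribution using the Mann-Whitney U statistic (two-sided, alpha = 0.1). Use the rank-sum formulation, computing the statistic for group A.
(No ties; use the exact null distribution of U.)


Step 1: Combine and sort all 12 observations; assign midranks.
sorted (value, group): (7,X), (8,Y), (10,Y), (17,Y), (18,X), (19,Y), (21,X), (23,Y), (27,Y), (29,X), (30,Y), (32,Y)
ranks: 7->1, 8->2, 10->3, 17->4, 18->5, 19->6, 21->7, 23->8, 27->9, 29->10, 30->11, 32->12
Step 2: Rank sum for X: R1 = 1 + 5 + 7 + 10 = 23.
Step 3: U_X = R1 - n1(n1+1)/2 = 23 - 4*5/2 = 23 - 10 = 13.
       U_Y = n1*n2 - U_X = 32 - 13 = 19.
Step 4: No ties, so the exact null distribution of U (based on enumerating the C(12,4) = 495 equally likely rank assignments) gives the two-sided p-value.
Step 5: p-value = 0.682828; compare to alpha = 0.1. fail to reject H0.

U_X = 13, p = 0.682828, fail to reject H0 at alpha = 0.1.


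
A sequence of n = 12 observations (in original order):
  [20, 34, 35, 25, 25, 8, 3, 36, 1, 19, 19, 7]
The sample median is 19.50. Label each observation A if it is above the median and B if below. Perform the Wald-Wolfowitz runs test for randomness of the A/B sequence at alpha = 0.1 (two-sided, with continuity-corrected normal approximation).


Step 1: Compute median = 19.50; label A = above, B = below.
Labels in order: AAAAABBABBBB  (n_A = 6, n_B = 6)
Step 2: Count runs R = 4.
Step 3: Under H0 (random ordering), E[R] = 2*n_A*n_B/(n_A+n_B) + 1 = 2*6*6/12 + 1 = 7.0000.
        Var[R] = 2*n_A*n_B*(2*n_A*n_B - n_A - n_B) / ((n_A+n_B)^2 * (n_A+n_B-1)) = 4320/1584 = 2.7273.
        SD[R] = 1.6514.
Step 4: Continuity-corrected z = (R + 0.5 - E[R]) / SD[R] = (4 + 0.5 - 7.0000) / 1.6514 = -1.5138.
Step 5: Two-sided p-value via normal approximation = 2*(1 - Phi(|z|)) = 0.130070.
Step 6: alpha = 0.1. fail to reject H0.

R = 4, z = -1.5138, p = 0.130070, fail to reject H0.


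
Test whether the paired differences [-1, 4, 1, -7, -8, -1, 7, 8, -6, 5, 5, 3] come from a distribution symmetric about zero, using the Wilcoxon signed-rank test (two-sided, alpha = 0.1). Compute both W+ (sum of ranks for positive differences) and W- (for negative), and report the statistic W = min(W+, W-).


Step 1: Drop any zero differences (none here) and take |d_i|.
|d| = [1, 4, 1, 7, 8, 1, 7, 8, 6, 5, 5, 3]
Step 2: Midrank |d_i| (ties get averaged ranks).
ranks: |1|->2, |4|->5, |1|->2, |7|->9.5, |8|->11.5, |1|->2, |7|->9.5, |8|->11.5, |6|->8, |5|->6.5, |5|->6.5, |3|->4
Step 3: Attach original signs; sum ranks with positive sign and with negative sign.
W+ = 5 + 2 + 9.5 + 11.5 + 6.5 + 6.5 + 4 = 45
W- = 2 + 9.5 + 11.5 + 2 + 8 = 33
(Check: W+ + W- = 78 should equal n(n+1)/2 = 78.)
Step 4: Test statistic W = min(W+, W-) = 33.
Step 5: Ties in |d|, so use the tie-corrected normal approximation.
        E[W] = n(n+1)/4 = 12*13/4 = 39.
        Tie groups: |d|=1 (t=3), |d|=5 (t=2), |d|=7 (t=2), |d|=8 (t=2); sum(t^3 - t) = 42.
        Var[W] = n(n+1)(2n+1)/24 - sum(t^3-t)/48 = 3900/24 - 42/48 = 161.625.
        z = (W - E[W]) / sqrt(Var[W]) = (33 - 39) / 12.7132 = -0.4720.
        Two-sided p = 2*Phi(z) = 0.636962.
Step 6: alpha = 0.1. fail to reject H0.

W+ = 45, W- = 33, W = min = 33, p = 0.636962, fail to reject H0.


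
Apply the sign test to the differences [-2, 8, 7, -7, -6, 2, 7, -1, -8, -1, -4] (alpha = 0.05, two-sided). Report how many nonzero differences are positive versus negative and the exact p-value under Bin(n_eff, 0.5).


Step 1: Discard zero differences. Original n = 11; n_eff = number of nonzero differences = 11.
Nonzero differences (with sign): -2, +8, +7, -7, -6, +2, +7, -1, -8, -1, -4
Step 2: Count signs: positive = 4, negative = 7.
Step 3: Under H0: P(positive) = 0.5, so the number of positives S ~ Bin(11, 0.5).
Step 4: Two-sided exact p-value = sum of Bin(11,0.5) probabilities at or below the observed probability = 0.548828.
Step 5: alpha = 0.05. fail to reject H0.

n_eff = 11, pos = 4, neg = 7, p = 0.548828, fail to reject H0.


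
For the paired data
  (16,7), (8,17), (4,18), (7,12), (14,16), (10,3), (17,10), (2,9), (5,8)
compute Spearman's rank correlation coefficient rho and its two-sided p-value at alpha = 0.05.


Step 1: Rank x and y separately (midranks; no ties here).
rank(x): 16->8, 8->5, 4->2, 7->4, 14->7, 10->6, 17->9, 2->1, 5->3
rank(y): 7->2, 17->8, 18->9, 12->6, 16->7, 3->1, 10->5, 9->4, 8->3
Step 2: d_i = R_x(i) - R_y(i); compute d_i^2.
  (8-2)^2=36, (5-8)^2=9, (2-9)^2=49, (4-6)^2=4, (7-7)^2=0, (6-1)^2=25, (9-5)^2=16, (1-4)^2=9, (3-3)^2=0
sum(d^2) = 148.
Step 3: rho = 1 - 6*148 / (9*(9^2 - 1)) = 1 - 888/720 = -0.233333.
Step 4: Under H0, t = rho * sqrt((n-2)/(1-rho^2)) = -0.6349 ~ t(7).
Step 5: Two-sided p-value from the t-distribution with 7 df = 0.545699.
Step 6: alpha = 0.05. fail to reject H0.

rho = -0.2333, p = 0.545699, fail to reject H0 at alpha = 0.05.
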